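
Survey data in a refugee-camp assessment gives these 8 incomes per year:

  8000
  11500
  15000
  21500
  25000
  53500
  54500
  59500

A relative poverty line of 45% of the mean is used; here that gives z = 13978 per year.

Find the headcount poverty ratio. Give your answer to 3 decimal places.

2 of the 8 individuals have income below 13978.
H = 2/8 = 0.250.

0.250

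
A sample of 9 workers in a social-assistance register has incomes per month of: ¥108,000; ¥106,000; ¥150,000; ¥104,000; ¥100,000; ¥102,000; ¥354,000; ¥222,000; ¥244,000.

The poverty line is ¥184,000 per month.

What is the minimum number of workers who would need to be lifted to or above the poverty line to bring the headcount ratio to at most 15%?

6 of the 9 workers are poor, so H = 6/9 = 0.667.
A headcount ratio of at most 15% allows at most ⌊0.15 × 9⌋ = 1 poor workers.
So at least 6 − 1 = 5 must be lifted.

5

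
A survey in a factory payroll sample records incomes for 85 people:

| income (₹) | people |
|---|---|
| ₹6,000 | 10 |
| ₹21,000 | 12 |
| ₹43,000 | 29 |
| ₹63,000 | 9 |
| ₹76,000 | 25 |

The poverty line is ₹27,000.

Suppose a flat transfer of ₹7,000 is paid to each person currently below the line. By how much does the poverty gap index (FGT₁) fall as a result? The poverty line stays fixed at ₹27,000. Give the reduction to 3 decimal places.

0.062

Before: below the line — 10×₹6,000, 12×₹21,000; poverty gap index (FGT₁) = 0.12288.
After the ₹7,000 transfer: below the line — 10×₹13,000; poverty gap index (FGT₁) = 0.06100.
Reduction = 0.12288 − 0.06100 = 0.062.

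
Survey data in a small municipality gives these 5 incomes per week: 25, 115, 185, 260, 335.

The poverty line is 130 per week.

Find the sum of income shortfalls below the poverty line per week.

Incomes under z: 25, 115 (q = 2 of N = 5).
Individual gaps: 130−25 = 105; 130−115 = 15.
Aggregate gap = 120.

120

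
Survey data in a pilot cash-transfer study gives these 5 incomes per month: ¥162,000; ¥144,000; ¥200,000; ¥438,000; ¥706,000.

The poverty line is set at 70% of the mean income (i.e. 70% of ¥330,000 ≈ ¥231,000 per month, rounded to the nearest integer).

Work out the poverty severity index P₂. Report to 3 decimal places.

Below the line: ¥144,000, ¥162,000, ¥200,000 (q = 3 of N = 5).
Shortfall ratios: (231000−144000)/231000 = 0.3766; (231000−162000)/231000 = 0.2987; (231000−200000)/231000 = 0.1342.
Squared: 0.1418; 0.0892; 0.0180.
Sum = 0.249077; P₂ = 0.249077 / 5 = 0.050.

0.050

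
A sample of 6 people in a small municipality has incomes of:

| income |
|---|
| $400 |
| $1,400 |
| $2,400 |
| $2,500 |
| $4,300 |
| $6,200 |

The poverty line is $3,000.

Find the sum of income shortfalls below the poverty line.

$5,300

Poor units: $400, $1,400, $2,400, $2,500 (q = 4 of N = 6).
Individual gaps: 3000−400 = 2600; 3000−1400 = 1600; 3000−2400 = 600; 3000−2500 = 500.
Aggregate gap = $5,300.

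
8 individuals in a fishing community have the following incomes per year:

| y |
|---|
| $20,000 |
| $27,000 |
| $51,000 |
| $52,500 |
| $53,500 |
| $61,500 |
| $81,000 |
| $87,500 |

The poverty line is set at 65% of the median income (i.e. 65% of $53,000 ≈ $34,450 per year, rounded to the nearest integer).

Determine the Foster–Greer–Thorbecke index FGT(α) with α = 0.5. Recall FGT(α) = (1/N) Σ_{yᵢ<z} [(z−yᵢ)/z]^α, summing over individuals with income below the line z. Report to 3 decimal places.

0.139

Below the line: $20,000, $27,000 (q = 2 of N = 8).
Relative gaps: (34450−20000)/34450 = 0.4194; (34450−27000)/34450 = 0.2163.
Raised to α = 0.5: 0.64765; 0.46503.
Sum = 1.112681; FGT(0.5) = 1.112681 / 8 = 0.139.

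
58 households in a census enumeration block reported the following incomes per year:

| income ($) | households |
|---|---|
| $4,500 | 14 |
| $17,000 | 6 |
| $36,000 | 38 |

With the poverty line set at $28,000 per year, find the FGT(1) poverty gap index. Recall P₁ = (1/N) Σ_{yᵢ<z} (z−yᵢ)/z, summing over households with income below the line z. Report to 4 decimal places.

Below the line: 14×$4,500, 6×$17,000 (q = 20 of N = 58).
Shortfall ratios: (28000−4500)/28000 = 0.8393 (×14); (28000−17000)/28000 = 0.3929 (×6).
Σ = 14.107143. Dividing by the full population N = 58 gives P₁ = 0.2432.

0.2432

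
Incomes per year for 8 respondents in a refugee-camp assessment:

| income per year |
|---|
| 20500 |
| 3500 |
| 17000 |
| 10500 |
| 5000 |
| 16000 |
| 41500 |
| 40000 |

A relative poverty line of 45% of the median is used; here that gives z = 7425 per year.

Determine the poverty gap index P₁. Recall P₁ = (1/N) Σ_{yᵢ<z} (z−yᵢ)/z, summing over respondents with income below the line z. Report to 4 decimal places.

Poor units: 3500, 5000 (q = 2 of N = 8).
Normalized shortfalls: (7425−3500)/7425 = 0.5286; (7425−5000)/7425 = 0.3266.
Sum of shortfalls = 0.855219; P₁ averages over all N: 0.855219 / 8 = 0.1069.

0.1069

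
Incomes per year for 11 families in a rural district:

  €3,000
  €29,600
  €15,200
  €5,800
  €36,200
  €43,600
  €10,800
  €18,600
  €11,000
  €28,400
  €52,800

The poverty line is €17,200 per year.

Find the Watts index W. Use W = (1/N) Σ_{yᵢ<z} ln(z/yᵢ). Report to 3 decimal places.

0.352

Incomes under z: €3,000, €5,800, €10,800, €11,000, €15,200 (q = 5 of N = 11).
ln(z/y) terms: ln(17200/3000) = 1.7463; ln(17200/5800) = 1.0871; ln(17200/10800) = 0.4654; ln(17200/11000) = 0.4470; ln(17200/15200) = 0.1236.
W = 3.869340 / 11 = 0.352.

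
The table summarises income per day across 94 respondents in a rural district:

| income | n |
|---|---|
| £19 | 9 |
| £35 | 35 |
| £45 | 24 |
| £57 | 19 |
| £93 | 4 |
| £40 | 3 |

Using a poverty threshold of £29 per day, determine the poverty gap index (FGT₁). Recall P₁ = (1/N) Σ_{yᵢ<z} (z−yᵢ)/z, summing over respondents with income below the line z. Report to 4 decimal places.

0.0330

Below z: 9×£19 (q = 9 of N = 94).
Gap ratios (z−y)/z: (29−19)/29 = 0.3448 (×9).
Σ = 3.103448. Dividing by the full population N = 94 gives P₁ = 0.0330.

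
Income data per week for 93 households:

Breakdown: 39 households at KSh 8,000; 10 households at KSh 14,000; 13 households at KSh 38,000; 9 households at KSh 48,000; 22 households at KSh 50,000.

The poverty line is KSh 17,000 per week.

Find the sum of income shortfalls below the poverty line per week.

Poor units: 39×KSh 8,000, 10×KSh 14,000 (q = 49 of N = 93).
Individual gaps: 39×(17000−8000) = 351000; 10×(17000−14000) = 30000.
Aggregate gap = KSh 381,000.

KSh 381,000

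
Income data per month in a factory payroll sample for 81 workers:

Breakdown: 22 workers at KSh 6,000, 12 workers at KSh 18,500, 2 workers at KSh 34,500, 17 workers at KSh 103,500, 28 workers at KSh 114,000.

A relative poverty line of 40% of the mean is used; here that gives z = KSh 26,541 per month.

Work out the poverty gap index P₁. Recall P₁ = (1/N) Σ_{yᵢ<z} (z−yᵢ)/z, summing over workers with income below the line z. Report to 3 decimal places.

0.255

Poor units: 22×KSh 6,000, 12×KSh 18,500 (q = 34 of N = 81).
Gap ratios (z−y)/z: (26541−6000)/26541 = 0.7739 (×22); (26541−18500)/26541 = 0.3030 (×12).
Σ = 20.662145. Dividing by the full population N = 81 gives P₁ = 0.255.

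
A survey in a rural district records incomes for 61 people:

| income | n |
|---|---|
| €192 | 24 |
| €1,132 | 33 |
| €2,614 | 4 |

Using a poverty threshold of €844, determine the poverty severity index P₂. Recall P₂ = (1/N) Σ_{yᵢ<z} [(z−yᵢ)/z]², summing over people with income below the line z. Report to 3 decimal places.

Poor units: 24×€192 (q = 24 of N = 61).
Shortfall ratios: (844−192)/844 = 0.7725 (×24).
Squared: 0.5968 (×24).
Sum = 14.322589; P₂ = 14.322589 / 61 = 0.235.

0.235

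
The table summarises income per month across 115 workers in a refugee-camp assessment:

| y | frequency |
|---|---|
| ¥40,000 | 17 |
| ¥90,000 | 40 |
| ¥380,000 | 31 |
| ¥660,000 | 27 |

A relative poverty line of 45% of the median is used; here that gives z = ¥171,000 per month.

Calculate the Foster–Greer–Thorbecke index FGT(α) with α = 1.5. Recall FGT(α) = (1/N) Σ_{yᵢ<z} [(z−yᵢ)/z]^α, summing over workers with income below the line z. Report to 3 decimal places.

0.213

Incomes under z: 17×¥40,000, 40×¥90,000 (q = 57 of N = 115).
Gap ratios (z−y)/z: (171000−40000)/171000 = 0.7661 (×17); (171000−90000)/171000 = 0.4737 (×40).
Raised to α = 1.5: 0.67052 (×17); 0.32601 (×40).
Sum = 24.439341; FGT(1.5) = 24.439341 / 115 = 0.213.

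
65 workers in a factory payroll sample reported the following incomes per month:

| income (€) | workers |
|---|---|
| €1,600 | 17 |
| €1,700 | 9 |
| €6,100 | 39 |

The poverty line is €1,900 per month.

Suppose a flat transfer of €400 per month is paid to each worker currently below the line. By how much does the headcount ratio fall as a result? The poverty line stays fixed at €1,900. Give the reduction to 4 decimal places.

0.4000

Before: below the line — 17×€1,600, 9×€1,700; headcount ratio = 0.400000.
After the €400 transfer: below the line — none; headcount ratio = 0.000000.
Reduction = 0.400000 − 0.000000 = 0.4000.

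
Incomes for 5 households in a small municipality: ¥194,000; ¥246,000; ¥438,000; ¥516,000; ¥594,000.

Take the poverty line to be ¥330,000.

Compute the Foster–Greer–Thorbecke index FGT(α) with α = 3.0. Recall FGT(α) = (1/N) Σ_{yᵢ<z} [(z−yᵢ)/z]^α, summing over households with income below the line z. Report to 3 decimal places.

0.017

Below z: ¥194,000, ¥246,000 (q = 2 of N = 5).
Normalized shortfalls: (330000−194000)/330000 = 0.4121; (330000−246000)/330000 = 0.2545.
Raised to α = 3.0: 0.07000; 0.01649.
Sum = 0.086489; FGT(3.0) = 0.086489 / 5 = 0.017.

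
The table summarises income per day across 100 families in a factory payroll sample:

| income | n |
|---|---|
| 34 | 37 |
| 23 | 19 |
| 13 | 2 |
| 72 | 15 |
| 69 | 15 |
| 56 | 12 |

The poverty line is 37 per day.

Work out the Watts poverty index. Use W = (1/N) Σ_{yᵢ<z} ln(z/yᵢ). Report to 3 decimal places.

Incomes under z: 2×13, 19×23, 37×34 (q = 58 of N = 100).
Log shortfalls: ln(37/13) = 1.0460 (×2); ln(37/23) = 0.4754 (×19); ln(37/34) = 0.0846 (×37).
W = 14.253611 / 100 = 0.143.

0.143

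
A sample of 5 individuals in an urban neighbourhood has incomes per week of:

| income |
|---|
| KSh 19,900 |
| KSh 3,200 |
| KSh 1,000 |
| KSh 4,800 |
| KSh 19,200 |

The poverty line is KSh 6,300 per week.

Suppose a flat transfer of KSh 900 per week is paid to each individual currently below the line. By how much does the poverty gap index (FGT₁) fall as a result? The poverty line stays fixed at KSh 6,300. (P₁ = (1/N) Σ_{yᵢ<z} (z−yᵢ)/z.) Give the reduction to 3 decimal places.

0.086

Before: below the line — KSh 1,000, KSh 3,200, KSh 4,800; poverty gap index (FGT₁) = 0.31429.
After the KSh 900 transfer: below the line — KSh 1,900, KSh 4,100, KSh 5,700; poverty gap index (FGT₁) = 0.22857.
Reduction = 0.31429 − 0.22857 = 0.086.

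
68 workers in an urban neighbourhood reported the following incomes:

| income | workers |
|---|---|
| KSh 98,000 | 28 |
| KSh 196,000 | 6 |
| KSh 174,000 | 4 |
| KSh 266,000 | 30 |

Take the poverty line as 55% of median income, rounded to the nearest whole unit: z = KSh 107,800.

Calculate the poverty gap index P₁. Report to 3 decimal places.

Below z: 28×KSh 98,000 (q = 28 of N = 68).
Normalized shortfalls: (107800−98000)/107800 = 0.0909 (×28).
Sum of shortfalls = 2.545455; P₁ averages over all N: 2.545455 / 68 = 0.037.

0.037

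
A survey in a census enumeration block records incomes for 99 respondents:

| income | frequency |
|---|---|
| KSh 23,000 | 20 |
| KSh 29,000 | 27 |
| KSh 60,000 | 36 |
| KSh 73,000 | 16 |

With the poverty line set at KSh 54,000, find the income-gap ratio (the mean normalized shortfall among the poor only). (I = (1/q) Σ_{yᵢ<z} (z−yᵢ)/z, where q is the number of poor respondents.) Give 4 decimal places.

Poor units: 20×KSh 23,000, 27×KSh 29,000 (q = 47 of N = 99).
Relative gaps: 0.5741 (×20), 0.4630 (×27); sum = 23.981481.
I averages over the q = 47 poor units only: 23.981481 / 47 = 0.5102.

0.5102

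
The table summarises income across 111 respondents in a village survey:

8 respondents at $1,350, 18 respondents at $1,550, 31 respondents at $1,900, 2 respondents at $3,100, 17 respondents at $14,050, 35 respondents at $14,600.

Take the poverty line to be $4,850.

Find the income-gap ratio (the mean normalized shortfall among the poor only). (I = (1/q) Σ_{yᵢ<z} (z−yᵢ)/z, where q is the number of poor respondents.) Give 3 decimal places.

Poor units: 8×$1,350, 18×$1,550, 31×$1,900, 2×$3,100 (q = 59 of N = 111).
Relative gaps: 0.7216 (×8), 0.6804 (×18), 0.6082 (×31), 0.3608 (×2); sum = 37.597938.
The income-gap ratio divides by q (the poor only): 37.597938 / 59 = 0.637.

0.637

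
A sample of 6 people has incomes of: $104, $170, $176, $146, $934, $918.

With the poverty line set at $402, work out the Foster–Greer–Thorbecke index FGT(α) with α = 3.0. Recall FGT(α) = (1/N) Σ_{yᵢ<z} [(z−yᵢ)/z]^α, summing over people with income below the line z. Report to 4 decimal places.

Poor units: $104, $146, $170, $176 (q = 4 of N = 6).
Shortfall ratios: (402−104)/402 = 0.7413; (402−146)/402 = 0.6368; (402−170)/402 = 0.5771; (402−176)/402 = 0.5622.
Raised to α = 3.0: 0.40735; 0.25825; 0.19221; 0.17768.
Sum = 1.035501; FGT(3.0) = 1.035501 / 6 = 0.1726.

0.1726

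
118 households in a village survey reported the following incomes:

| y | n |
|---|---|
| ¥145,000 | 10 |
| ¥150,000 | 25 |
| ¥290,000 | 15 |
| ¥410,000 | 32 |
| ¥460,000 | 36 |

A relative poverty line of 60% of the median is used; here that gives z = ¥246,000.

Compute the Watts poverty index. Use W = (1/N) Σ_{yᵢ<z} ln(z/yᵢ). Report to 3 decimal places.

0.150

Poor units: 10×¥145,000, 25×¥150,000 (q = 35 of N = 118).
Log shortfalls: ln(246000/145000) = 0.5286 (×10); ln(246000/150000) = 0.4947 (×25).
W = 17.653384 / 118 = 0.150.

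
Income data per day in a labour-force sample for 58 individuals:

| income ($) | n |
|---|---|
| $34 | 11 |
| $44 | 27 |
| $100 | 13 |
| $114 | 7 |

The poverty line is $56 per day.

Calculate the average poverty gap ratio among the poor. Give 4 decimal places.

0.2660

Poor units: 11×$34, 27×$44 (q = 38 of N = 58).
Shortfall ratios (z−y)/z: 0.3929 (×11), 0.2143 (×27); sum = 10.107143.
I averages over the q = 38 poor units only: 10.107143 / 38 = 0.2660.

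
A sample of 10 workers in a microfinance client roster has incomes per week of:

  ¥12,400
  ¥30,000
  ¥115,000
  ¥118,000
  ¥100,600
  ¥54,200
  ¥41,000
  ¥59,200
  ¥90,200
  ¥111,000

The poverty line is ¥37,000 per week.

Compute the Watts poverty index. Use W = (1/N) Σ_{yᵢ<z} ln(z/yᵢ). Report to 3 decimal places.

Below the line: ¥12,400, ¥30,000 (q = 2 of N = 10).
ln(z/y) terms: ln(37000/12400) = 1.0932; ln(37000/30000) = 0.2097.
W = 1.302942 / 10 = 0.130.

0.130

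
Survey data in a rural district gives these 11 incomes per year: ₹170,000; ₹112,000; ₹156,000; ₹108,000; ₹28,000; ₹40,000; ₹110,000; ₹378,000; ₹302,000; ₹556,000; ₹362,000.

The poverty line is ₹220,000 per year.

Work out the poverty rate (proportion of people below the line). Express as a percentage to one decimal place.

63.6%

7 of the 11 people have income below ₹220,000.
H = 7/11 = 63.6%.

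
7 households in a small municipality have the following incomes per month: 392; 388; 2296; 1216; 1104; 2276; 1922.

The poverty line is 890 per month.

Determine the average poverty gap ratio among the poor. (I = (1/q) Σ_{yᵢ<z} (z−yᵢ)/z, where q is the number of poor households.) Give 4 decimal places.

Poor units: 388, 392 (q = 2 of N = 7).
Shortfall ratios (z−y)/z: 0.5640, 0.5596; sum = 1.123596.
The income-gap ratio divides by q (the poor only): 1.123596 / 2 = 0.5618.

0.5618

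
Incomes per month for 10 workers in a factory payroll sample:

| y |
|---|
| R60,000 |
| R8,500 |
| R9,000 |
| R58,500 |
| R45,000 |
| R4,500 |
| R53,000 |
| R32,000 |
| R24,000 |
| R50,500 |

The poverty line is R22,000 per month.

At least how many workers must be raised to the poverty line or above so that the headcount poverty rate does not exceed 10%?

2

Currently q = 3 of N = 10 are below the line (H = 0.300).
A headcount ratio of at most 10% allows at most ⌊0.10 × 10⌋ = 1 poor workers.
So at least 3 − 1 = 2 must be lifted.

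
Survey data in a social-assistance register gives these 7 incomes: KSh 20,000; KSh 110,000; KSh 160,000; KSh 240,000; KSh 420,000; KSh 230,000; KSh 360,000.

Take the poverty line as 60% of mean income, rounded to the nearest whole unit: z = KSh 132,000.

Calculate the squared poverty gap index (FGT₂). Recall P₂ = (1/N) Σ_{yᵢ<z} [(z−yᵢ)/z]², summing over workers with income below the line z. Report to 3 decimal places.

0.107

Incomes under z: KSh 20,000, KSh 110,000 (q = 2 of N = 7).
Shortfall ratios: (132000−20000)/132000 = 0.8485; (132000−110000)/132000 = 0.1667.
Squared: 0.7199; 0.0278.
Sum = 0.747704; P₂ = 0.747704 / 7 = 0.107.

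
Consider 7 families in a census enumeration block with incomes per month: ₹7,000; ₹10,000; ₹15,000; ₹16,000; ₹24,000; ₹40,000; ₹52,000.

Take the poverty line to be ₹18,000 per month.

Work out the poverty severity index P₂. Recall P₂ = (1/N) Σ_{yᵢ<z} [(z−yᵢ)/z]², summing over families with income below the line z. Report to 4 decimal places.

Incomes under z: ₹7,000, ₹10,000, ₹15,000, ₹16,000 (q = 4 of N = 7).
Normalized shortfalls: (18000−7000)/18000 = 0.6111; (18000−10000)/18000 = 0.4444; (18000−15000)/18000 = 0.1667; (18000−16000)/18000 = 0.1111.
Squared: 0.3735; 0.1975; 0.0278; 0.0123.
Sum = 0.611111; P₂ = 0.611111 / 7 = 0.0873.

0.0873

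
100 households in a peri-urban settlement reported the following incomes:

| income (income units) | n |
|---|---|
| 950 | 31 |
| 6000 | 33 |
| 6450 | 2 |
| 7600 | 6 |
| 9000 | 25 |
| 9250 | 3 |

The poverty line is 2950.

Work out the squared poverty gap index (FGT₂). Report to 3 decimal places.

Incomes under z: 31×950 (q = 31 of N = 100).
Shortfall ratios: (2950−950)/2950 = 0.6780 (×31).
Squared: 0.4596 (×31).
Sum = 14.248779; P₂ = 14.248779 / 100 = 0.142.

0.142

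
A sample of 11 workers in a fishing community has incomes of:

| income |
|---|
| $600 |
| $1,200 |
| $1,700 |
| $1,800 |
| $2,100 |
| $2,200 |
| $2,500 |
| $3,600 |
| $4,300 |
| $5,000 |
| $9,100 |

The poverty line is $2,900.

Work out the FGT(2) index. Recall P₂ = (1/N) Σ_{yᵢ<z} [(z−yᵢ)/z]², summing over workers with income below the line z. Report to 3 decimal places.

Poor units: $600, $1,200, $1,700, $1,800, $2,100, $2,200, $2,500 (q = 7 of N = 11).
Relative gaps: (2900−600)/2900 = 0.7931; (2900−1200)/2900 = 0.5862; (2900−1700)/2900 = 0.4138; (2900−1800)/2900 = 0.3793; (2900−2100)/2900 = 0.2759; (2900−2200)/2900 = 0.2414; (2900−2500)/2900 = 0.1379.
Squared: 0.6290; 0.3436; 0.1712; 0.1439; 0.0761; 0.0583; 0.0190.
Sum = 1.441141; P₂ = 1.441141 / 11 = 0.131.

0.131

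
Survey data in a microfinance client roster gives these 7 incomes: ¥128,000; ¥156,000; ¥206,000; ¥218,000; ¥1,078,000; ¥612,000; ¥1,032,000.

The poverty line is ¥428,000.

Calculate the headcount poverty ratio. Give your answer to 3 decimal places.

4 of the 7 respondents have income below ¥428,000.
H = 4/7 = 0.571.

0.571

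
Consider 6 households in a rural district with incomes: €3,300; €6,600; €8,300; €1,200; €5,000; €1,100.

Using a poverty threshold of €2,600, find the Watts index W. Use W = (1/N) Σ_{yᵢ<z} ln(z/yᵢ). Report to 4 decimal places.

0.2722

Poor units: €1,100, €1,200 (q = 2 of N = 6).
Log shortfalls: ln(2600/1100) = 0.8602; ln(2600/1200) = 0.7732.
W = 1.633391 / 6 = 0.2722.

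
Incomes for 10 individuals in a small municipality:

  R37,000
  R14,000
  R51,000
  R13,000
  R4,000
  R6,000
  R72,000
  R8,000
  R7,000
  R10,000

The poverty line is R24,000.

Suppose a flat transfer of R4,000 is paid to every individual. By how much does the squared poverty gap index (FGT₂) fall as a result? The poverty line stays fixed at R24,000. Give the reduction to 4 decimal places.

0.1278

Before: below the line — R4,000, R6,000, R7,000, R8,000, R10,000, R13,000, R14,000; squared poverty gap index (FGT₂) = 0.292708.
After the R4,000 transfer: below the line — R8,000, R10,000, R11,000, R12,000, R14,000, R17,000, R18,000; squared poverty gap index (FGT₂) = 0.164931.
Reduction = 0.292708 − 0.164931 = 0.1278.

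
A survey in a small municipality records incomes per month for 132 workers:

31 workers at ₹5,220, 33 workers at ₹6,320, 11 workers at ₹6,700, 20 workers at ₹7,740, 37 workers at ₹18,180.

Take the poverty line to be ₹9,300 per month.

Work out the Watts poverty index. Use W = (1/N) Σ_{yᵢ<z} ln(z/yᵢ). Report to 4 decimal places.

0.2873

Incomes under z: 31×₹5,220, 33×₹6,320, 11×₹6,700, 20×₹7,740 (q = 95 of N = 132).
Log shortfalls: ln(9300/5220) = 0.5775 (×31); ln(9300/6320) = 0.3863 (×33); ln(9300/6700) = 0.3279 (×11); ln(9300/7740) = 0.1836 (×20).
W = 37.929998 / 132 = 0.2873.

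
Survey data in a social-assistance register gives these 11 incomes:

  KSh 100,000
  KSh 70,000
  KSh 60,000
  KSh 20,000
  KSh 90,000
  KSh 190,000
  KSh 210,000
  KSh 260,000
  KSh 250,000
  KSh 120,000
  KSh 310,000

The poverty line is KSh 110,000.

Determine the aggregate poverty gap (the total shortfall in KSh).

Poor units: KSh 20,000, KSh 60,000, KSh 70,000, KSh 90,000, KSh 100,000 (q = 5 of N = 11).
Individual gaps: 110000−20000 = 90000; 110000−60000 = 50000; 110000−70000 = 40000; 110000−90000 = 20000; 110000−100000 = 10000.
Aggregate gap = KSh 210,000.

KSh 210,000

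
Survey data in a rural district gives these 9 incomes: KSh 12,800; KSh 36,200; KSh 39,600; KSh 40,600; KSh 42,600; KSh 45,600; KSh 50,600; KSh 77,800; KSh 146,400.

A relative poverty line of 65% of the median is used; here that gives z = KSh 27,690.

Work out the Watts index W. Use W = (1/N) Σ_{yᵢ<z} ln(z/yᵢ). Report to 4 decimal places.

0.0857

Incomes under z: KSh 12,800 (q = 1 of N = 9).
Log shortfalls: ln(27690/12800) = 0.7716.
W = 0.771626 / 9 = 0.0857.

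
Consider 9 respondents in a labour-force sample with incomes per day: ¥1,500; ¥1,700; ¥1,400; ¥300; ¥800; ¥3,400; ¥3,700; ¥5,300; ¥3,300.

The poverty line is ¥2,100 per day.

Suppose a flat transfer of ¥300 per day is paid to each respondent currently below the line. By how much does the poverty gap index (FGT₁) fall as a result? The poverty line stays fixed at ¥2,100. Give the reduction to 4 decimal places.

0.0794

Before: below the line — ¥300, ¥800, ¥1,400, ¥1,500, ¥1,700; poverty gap index (FGT₁) = 0.253968.
After the ¥300 transfer: below the line — ¥600, ¥1,100, ¥1,700, ¥1,800, ¥2,000; poverty gap index (FGT₁) = 0.174603.
Reduction = 0.253968 − 0.174603 = 0.0794.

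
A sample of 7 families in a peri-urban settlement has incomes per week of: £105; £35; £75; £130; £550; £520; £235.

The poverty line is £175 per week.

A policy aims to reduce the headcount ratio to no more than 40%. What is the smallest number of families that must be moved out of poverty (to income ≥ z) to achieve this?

2

4 of the 7 families are poor, so H = 4/7 = 0.571.
A headcount ratio of at most 40% allows at most ⌊0.40 × 7⌋ = 2 poor families.
So at least 4 − 2 = 2 must be lifted.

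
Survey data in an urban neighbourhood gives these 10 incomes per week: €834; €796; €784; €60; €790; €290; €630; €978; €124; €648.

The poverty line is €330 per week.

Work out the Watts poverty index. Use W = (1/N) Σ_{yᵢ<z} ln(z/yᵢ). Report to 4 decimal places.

0.2813

Below z: €60, €124, €290 (q = 3 of N = 10).
Log gaps: ln(330/60) = 1.7047; ln(330/124) = 0.9788; ln(330/290) = 0.1292.
W = 2.812771 / 10 = 0.2813.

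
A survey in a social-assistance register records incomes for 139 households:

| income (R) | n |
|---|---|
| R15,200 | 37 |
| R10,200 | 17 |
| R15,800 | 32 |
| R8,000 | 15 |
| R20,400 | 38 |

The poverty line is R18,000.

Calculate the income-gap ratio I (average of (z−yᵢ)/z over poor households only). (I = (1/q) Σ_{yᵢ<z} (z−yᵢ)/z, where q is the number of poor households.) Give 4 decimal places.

Below the line: 15×R8,000, 17×R10,200, 37×R15,200, 32×R15,800 (q = 101 of N = 139).
Shortfall ratios (z−y)/z: 0.5556 (×15), 0.4333 (×17), 0.1556 (×37), 0.1222 (×32); sum = 25.366667.
The income-gap ratio divides by q (the poor only): 25.366667 / 101 = 0.2512.

0.2512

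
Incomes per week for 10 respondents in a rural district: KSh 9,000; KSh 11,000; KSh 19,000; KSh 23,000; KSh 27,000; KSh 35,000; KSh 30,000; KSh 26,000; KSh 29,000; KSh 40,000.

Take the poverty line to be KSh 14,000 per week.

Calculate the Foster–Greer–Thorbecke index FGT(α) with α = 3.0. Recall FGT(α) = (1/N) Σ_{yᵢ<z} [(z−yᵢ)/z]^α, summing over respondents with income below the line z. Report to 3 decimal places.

Below the line: KSh 9,000, KSh 11,000 (q = 2 of N = 10).
Relative gaps: (14000−9000)/14000 = 0.3571; (14000−11000)/14000 = 0.2143.
Raised to α = 3.0: 0.04555; 0.00984.
Sum = 0.055394; FGT(3.0) = 0.055394 / 10 = 0.006.

0.006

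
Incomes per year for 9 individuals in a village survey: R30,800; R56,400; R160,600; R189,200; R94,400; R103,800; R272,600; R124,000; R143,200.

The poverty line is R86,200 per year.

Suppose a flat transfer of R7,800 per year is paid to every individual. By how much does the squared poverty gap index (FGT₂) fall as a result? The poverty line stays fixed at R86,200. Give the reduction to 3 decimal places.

Before: below the line — R30,800, R56,400; squared poverty gap index (FGT₂) = 0.05917.
After the R7,800 transfer: below the line — R38,600, R64,200; squared poverty gap index (FGT₂) = 0.04112.
Reduction = 0.05917 − 0.04112 = 0.018.

0.018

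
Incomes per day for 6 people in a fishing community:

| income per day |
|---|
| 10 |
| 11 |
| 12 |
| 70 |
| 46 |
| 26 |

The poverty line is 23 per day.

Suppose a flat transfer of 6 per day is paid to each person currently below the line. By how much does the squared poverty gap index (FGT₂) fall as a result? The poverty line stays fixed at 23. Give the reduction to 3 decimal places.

0.102

Before: below the line — 10, 11, 12; squared poverty gap index (FGT₂) = 0.13674.
After the 6 transfer: below the line — 16, 17, 18; squared poverty gap index (FGT₂) = 0.03466.
Reduction = 0.13674 − 0.03466 = 0.102.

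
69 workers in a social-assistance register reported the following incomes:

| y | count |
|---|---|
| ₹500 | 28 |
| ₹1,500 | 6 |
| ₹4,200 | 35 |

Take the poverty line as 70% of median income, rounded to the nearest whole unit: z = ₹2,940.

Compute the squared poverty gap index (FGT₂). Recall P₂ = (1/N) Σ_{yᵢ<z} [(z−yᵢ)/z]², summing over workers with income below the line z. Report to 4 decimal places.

Poor units: 28×₹500, 6×₹1,500 (q = 34 of N = 69).
Shortfall ratios: (2940−500)/2940 = 0.8299 (×28); (2940−1500)/2940 = 0.4898 (×6).
Squared: 0.6888 (×28); 0.2399 (×6).
Sum = 20.725438; P₂ = 20.725438 / 69 = 0.3004.

0.3004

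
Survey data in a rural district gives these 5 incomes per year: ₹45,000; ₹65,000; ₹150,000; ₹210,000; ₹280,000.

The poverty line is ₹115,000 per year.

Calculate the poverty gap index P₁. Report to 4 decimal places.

Incomes under z: ₹45,000, ₹65,000 (q = 2 of N = 5).
Gap ratios (z−y)/z: (115000−45000)/115000 = 0.6087; (115000−65000)/115000 = 0.4348.
Σ = 1.043478. Dividing by the full population N = 5 gives P₁ = 0.2087.

0.2087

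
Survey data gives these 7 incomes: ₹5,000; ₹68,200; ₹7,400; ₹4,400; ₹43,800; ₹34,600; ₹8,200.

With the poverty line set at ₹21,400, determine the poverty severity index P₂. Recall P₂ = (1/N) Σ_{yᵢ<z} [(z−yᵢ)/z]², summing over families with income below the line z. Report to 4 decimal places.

0.2895

Incomes under z: ₹4,400, ₹5,000, ₹7,400, ₹8,200 (q = 4 of N = 7).
Normalized shortfalls: (21400−4400)/21400 = 0.7944; (21400−5000)/21400 = 0.7664; (21400−7400)/21400 = 0.6542; (21400−8200)/21400 = 0.6168.
Squared: 0.6311; 0.5873; 0.4280; 0.3805.
Sum = 2.026815; P₂ = 2.026815 / 7 = 0.2895.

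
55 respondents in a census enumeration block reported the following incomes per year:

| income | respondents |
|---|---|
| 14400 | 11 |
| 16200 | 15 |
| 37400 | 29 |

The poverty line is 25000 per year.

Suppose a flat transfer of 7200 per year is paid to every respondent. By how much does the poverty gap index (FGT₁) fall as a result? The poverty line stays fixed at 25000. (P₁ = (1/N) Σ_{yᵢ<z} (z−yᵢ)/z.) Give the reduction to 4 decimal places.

Before: below the line — 11×14400, 15×16200; poverty gap index (FGT₁) = 0.180800.
After the 7200 transfer: below the line — 11×21600, 15×23400; poverty gap index (FGT₁) = 0.044655.
Reduction = 0.180800 − 0.044655 = 0.1361.

0.1361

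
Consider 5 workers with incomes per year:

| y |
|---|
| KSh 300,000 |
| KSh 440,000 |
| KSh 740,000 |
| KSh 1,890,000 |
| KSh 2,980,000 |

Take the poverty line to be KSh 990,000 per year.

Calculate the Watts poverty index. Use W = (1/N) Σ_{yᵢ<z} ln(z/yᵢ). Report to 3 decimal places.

Below z: KSh 300,000, KSh 440,000, KSh 740,000 (q = 3 of N = 5).
Log shortfalls: ln(990000/300000) = 1.1939; ln(990000/440000) = 0.8109; ln(990000/740000) = 0.2911.
W = 2.295907 / 5 = 0.459.

0.459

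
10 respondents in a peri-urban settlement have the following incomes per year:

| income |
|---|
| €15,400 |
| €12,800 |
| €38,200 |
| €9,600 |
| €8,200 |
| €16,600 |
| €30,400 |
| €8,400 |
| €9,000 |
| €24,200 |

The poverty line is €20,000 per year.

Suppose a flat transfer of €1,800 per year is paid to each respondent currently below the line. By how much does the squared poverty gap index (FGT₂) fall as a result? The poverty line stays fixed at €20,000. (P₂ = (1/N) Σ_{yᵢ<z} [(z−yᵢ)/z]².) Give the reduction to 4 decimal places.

Before: below the line — €8,200, €8,400, €9,000, €9,600, €12,800, €15,400, €16,600; squared poverty gap index (FGT₂) = 0.146880.
After the €1,800 transfer: below the line — €10,000, €10,200, €10,800, €11,400, €14,600, €17,200, €18,400; squared poverty gap index (FGT₂) = 0.098550.
Reduction = 0.146880 − 0.098550 = 0.0483.

0.0483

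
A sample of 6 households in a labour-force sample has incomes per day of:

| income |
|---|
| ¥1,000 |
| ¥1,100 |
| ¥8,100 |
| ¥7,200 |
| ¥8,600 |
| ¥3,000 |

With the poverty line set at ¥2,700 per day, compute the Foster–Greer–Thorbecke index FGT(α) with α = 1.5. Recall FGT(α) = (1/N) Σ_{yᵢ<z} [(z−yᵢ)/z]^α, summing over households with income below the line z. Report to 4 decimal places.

0.1593

Below the line: ¥1,000, ¥1,100 (q = 2 of N = 6).
Gap ratios (z−y)/z: (2700−1000)/2700 = 0.6296; (2700−1100)/2700 = 0.5926.
Raised to α = 1.5: 0.49961; 0.45618.
Sum = 0.955784; FGT(1.5) = 0.955784 / 6 = 0.1593.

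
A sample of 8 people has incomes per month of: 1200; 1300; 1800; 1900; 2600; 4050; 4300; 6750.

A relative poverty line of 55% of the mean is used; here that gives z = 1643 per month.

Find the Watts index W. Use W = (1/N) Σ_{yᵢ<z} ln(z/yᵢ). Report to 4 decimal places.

0.0685

Incomes under z: 1200, 1300 (q = 2 of N = 8).
ln(z/y) terms: ln(1643/1200) = 0.3142; ln(1643/1300) = 0.2342.
W = 0.548362 / 8 = 0.0685.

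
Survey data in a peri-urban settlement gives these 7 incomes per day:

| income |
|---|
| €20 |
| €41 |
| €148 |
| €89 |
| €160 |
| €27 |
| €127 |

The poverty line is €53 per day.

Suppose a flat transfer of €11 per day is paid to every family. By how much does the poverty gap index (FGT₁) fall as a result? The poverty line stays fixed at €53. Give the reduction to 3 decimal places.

0.089

Before: below the line — €20, €27, €41; poverty gap index (FGT₁) = 0.19137.
After the €11 transfer: below the line — €31, €38, €52; poverty gap index (FGT₁) = 0.10243.
Reduction = 0.19137 − 0.10243 = 0.089.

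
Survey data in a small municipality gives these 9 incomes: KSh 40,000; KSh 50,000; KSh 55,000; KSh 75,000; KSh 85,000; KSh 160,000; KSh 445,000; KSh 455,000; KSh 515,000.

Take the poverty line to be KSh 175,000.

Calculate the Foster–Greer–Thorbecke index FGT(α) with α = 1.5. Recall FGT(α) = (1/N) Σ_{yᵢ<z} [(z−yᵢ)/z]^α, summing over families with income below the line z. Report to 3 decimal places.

0.297

Incomes under z: KSh 40,000, KSh 50,000, KSh 55,000, KSh 75,000, KSh 85,000, KSh 160,000 (q = 6 of N = 9).
Gap ratios (z−y)/z: (175000−40000)/175000 = 0.7714; (175000−50000)/175000 = 0.7143; (175000−55000)/175000 = 0.6857; (175000−75000)/175000 = 0.5714; (175000−85000)/175000 = 0.5143; (175000−160000)/175000 = 0.0857.
Raised to α = 1.5: 0.67755; 0.60368; 0.56783; 0.43196; 0.36881; 0.02509.
Sum = 2.674928; FGT(1.5) = 2.674928 / 9 = 0.297.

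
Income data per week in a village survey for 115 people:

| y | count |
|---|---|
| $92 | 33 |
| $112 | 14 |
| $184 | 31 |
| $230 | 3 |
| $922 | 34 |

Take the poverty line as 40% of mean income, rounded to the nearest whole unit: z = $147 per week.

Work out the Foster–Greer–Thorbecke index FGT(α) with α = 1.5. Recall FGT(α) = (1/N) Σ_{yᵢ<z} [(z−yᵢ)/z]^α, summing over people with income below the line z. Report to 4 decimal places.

Below the line: 33×$92, 14×$112 (q = 47 of N = 115).
Relative gaps: (147−92)/147 = 0.3741 (×33); (147−112)/147 = 0.2381 (×14).
Raised to α = 1.5: 0.22886 (×33); 0.11618 (×14).
Sum = 9.178848; FGT(1.5) = 9.178848 / 115 = 0.0798.

0.0798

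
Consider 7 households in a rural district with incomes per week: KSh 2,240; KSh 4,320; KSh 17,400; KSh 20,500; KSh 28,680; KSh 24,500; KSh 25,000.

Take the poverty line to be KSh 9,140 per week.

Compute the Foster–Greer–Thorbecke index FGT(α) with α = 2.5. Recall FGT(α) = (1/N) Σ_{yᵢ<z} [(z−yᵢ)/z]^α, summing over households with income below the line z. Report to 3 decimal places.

Below the line: KSh 2,240, KSh 4,320 (q = 2 of N = 7).
Relative gaps: (9140−2240)/9140 = 0.7549; (9140−4320)/9140 = 0.5274.
Raised to α = 2.5: 0.49517; 0.20195.
Sum = 0.697127; FGT(2.5) = 0.697127 / 7 = 0.100.

0.100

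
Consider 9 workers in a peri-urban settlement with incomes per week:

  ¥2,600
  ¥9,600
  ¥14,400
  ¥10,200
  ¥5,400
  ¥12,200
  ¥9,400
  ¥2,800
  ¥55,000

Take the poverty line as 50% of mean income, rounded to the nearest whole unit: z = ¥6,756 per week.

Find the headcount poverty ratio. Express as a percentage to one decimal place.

33.3%

3 of the 9 workers have income below ¥6,756.
H = 3/9 = 33.3%.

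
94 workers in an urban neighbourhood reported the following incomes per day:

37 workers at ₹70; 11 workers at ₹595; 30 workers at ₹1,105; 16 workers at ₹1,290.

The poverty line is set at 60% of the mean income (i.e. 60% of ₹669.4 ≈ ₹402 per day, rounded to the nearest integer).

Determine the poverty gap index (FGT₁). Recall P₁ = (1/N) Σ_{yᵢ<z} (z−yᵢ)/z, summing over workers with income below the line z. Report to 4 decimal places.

0.3251

Below z: 37×₹70 (q = 37 of N = 94).
Gap ratios (z−y)/z: (402−70)/402 = 0.8259 (×37).
Sum of shortfalls = 30.557214; P₁ averages over all N: 30.557214 / 94 = 0.3251.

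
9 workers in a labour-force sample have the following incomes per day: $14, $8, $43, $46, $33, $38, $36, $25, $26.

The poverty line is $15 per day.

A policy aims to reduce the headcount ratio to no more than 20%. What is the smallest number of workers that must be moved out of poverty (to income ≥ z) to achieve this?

1

Currently q = 2 of N = 9 are below the line (H = 0.222).
A headcount ratio of at most 20% allows at most ⌊0.20 × 9⌋ = 1 poor workers.
So at least 2 − 1 = 1 must be lifted.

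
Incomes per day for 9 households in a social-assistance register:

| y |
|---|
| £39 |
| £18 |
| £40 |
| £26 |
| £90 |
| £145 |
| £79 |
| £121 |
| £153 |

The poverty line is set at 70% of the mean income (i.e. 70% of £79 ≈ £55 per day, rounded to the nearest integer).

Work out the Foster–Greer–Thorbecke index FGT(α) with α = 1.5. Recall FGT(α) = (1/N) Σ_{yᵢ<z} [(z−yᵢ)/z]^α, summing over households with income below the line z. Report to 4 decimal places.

0.1371

Poor units: £18, £26, £39, £40 (q = 4 of N = 9).
Shortfall ratios: (55−18)/55 = 0.6727; (55−26)/55 = 0.5273; (55−39)/55 = 0.2909; (55−40)/55 = 0.2727.
Raised to α = 1.5: 0.55177; 0.38287; 0.15690; 0.14243.
Sum = 1.233974; FGT(1.5) = 1.233974 / 9 = 0.1371.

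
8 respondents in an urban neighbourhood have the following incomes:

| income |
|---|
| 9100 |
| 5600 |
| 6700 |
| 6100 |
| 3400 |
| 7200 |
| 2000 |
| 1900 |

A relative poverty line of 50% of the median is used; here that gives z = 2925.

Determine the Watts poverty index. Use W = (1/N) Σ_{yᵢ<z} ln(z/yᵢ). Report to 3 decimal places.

Incomes under z: 1900, 2000 (q = 2 of N = 8).
Log shortfalls: ln(2925/1900) = 0.4314; ln(2925/2000) = 0.3801.
W = 0.811588 / 8 = 0.101.

0.101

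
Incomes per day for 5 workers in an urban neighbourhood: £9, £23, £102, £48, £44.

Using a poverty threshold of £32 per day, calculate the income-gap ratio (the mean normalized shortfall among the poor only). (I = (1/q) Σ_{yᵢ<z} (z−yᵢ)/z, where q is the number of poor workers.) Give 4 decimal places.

0.5000

Below the line: £9, £23 (q = 2 of N = 5).
Relative gaps: 0.7188, 0.2812; sum = 1.000000.
The income-gap ratio divides by q (the poor only): 1.000000 / 2 = 0.5000.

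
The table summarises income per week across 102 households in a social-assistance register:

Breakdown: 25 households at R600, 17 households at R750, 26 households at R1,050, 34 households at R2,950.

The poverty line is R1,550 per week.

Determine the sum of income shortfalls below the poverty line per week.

R50,350

Poor units: 25×R600, 17×R750, 26×R1,050 (q = 68 of N = 102).
Individual gaps: 25×(1550−600) = 23750; 17×(1550−750) = 13600; 26×(1550−1050) = 13000.
Aggregate gap = R50,350.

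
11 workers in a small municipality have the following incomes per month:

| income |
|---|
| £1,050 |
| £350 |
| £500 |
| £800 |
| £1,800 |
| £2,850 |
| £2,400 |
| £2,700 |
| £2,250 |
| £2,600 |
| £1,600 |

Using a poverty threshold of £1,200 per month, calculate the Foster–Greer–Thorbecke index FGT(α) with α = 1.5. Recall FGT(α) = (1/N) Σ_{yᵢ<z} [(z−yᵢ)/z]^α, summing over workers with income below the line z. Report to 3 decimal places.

Below the line: £350, £500, £800, £1,050 (q = 4 of N = 11).
Relative gaps: (1200−350)/1200 = 0.7083; (1200−500)/1200 = 0.5833; (1200−800)/1200 = 0.3333; (1200−1050)/1200 = 0.1250.
Raised to α = 1.5: 0.59615; 0.44553; 0.19245; 0.04419.
Sum = 1.278324; FGT(1.5) = 1.278324 / 11 = 0.116.

0.116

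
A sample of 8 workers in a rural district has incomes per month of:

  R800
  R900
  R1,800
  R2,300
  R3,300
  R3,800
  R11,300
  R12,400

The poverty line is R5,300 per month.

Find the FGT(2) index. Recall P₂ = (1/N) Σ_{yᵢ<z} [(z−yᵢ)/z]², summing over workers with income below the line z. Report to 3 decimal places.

Below z: R800, R900, R1,800, R2,300, R3,300, R3,800 (q = 6 of N = 8).
Normalized shortfalls: (5300−800)/5300 = 0.8491; (5300−900)/5300 = 0.8302; (5300−1800)/5300 = 0.6604; (5300−2300)/5300 = 0.5660; (5300−3300)/5300 = 0.3774; (5300−3800)/5300 = 0.2830.
Squared: 0.7209; 0.6892; 0.4361; 0.3204; 0.1424; 0.0801.
Sum = 2.389106; P₂ = 2.389106 / 8 = 0.299.

0.299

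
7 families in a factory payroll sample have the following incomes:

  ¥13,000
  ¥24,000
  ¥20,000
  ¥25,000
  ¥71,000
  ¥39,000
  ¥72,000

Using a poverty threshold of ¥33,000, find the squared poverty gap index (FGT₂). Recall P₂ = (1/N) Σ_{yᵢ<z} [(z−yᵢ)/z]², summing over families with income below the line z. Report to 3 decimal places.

0.094

Below the line: ¥13,000, ¥20,000, ¥24,000, ¥25,000 (q = 4 of N = 7).
Normalized shortfalls: (33000−13000)/33000 = 0.6061; (33000−20000)/33000 = 0.3939; (33000−24000)/33000 = 0.2727; (33000−25000)/33000 = 0.2424.
Squared: 0.3673; 0.1552; 0.0744; 0.0588.
Sum = 0.655647; P₂ = 0.655647 / 7 = 0.094.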